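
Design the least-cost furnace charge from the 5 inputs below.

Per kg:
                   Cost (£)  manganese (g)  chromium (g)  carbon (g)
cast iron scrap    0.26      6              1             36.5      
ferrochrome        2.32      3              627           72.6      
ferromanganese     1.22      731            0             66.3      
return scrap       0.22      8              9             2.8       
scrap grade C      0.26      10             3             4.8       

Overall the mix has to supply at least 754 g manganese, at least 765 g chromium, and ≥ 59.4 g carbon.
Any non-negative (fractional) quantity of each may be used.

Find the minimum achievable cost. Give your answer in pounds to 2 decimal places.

£4.08

Let x1 = kg of cast iron scrap, x2 = kg of ferrochrome, x3 = kg of ferromanganese, x4 = kg of return scrap, x5 = kg of scrap grade C.
Minimise 0.26x1 + 2.32x2 + 1.22x3 + 0.22x4 + 0.26x5 s.t.:
  6x1 + 3x2 + 731x3 + 8x4 + 10x5 ≥ 754   (manganese)
  1x1 + 627x2 + 9x4 + 3x5 ≥ 765   (chromium)
  36.5x1 + 72.6x2 + 66.3x3 + 2.8x4 + 4.8x5 ≥ 59.4   (carbon)
  x1, x2, x3, x4, x5 ≥ 0.
At the optimum only ferrochrome, ferromanganese are positive (cast iron scrap, return scrap, scrap grade C = 0). The manganese and chromium requirements are met with equality.
That vertex is x2 = 1.22, x3 = 1.026.
Total cost: 2.32·1.22 + 1.22·1.026 = 4.0821.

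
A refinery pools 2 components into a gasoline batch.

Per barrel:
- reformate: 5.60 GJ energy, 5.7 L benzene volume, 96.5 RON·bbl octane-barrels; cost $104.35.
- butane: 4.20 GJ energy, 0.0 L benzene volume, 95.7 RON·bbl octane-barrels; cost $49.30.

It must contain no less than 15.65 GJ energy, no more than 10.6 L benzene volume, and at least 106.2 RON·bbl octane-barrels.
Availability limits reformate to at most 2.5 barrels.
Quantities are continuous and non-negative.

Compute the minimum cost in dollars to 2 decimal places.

$183.70

Let x1 = barrels of reformate, x2 = barrels of butane.
Minimize 104.35x1 + 49.3x2 with:
  5.6x1 + 4.2x2 ≥ 15.65   (energy)
  5.7x1 ≤ 10.6   (benzene volume)
  96.5x1 + 95.7x2 ≥ 106.2   (octane-barrels)
  x1 ≤ 2.5
  x1, x2 ≥ 0.
The optimal basis is {butane}; reformate drops out. Binding constraint: energy.
Solving gives x2 = 3.7262.
Cost = 49.3·3.7262 = 183.7017.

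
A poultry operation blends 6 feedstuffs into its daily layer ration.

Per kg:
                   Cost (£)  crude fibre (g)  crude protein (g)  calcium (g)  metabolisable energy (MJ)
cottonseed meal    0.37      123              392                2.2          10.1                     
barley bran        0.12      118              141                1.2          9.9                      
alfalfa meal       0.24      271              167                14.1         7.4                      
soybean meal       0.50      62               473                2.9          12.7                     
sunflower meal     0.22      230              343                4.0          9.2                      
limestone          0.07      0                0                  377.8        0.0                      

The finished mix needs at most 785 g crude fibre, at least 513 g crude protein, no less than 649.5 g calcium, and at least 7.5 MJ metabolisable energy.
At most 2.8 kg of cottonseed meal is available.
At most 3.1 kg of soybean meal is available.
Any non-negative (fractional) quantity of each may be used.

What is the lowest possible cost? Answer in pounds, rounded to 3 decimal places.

Let x1 = kg of cottonseed meal, x2 = kg of barley bran, x3 = kg of alfalfa meal, x4 = kg of soybean meal, x5 = kg of sunflower meal, x6 = kg of limestone.
min 0.37x1 + 0.12x2 + 0.24x3 + 0.5x4 + 0.22x5 + 0.07x6 s.t.:
  123x1 + 118x2 + 271x3 + 62x4 + 230x5 ≤ 785   (crude fibre)
  392x1 + 141x2 + 167x3 + 473x4 + 343x5 ≥ 513   (crude protein)
  2.2x1 + 1.2x2 + 14.1x3 + 2.9x4 + 4x5 + 377.8x6 ≥ 649.5   (calcium)
  10.1x1 + 9.9x2 + 7.4x3 + 12.7x4 + 9.2x5 ≥ 7.5   (metabolisable energy)
  x1 ≤ 2.8
  x4 ≤ 3.1
  x1, x2, x3, x4, x5, x6 ≥ 0.
The cheapest feasible vertex uses only sunflower meal, limestone; cottonseed meal, barley bran, alfalfa meal, soybean meal are not used. Binding constraints: crude protein and calcium.
Optimal quantities: sunflower meal = 1.496 kg, limestone = 1.703 kg.
Hence cost = 0.22·1.496 + 0.07·1.703 = £0.44833.

£0.448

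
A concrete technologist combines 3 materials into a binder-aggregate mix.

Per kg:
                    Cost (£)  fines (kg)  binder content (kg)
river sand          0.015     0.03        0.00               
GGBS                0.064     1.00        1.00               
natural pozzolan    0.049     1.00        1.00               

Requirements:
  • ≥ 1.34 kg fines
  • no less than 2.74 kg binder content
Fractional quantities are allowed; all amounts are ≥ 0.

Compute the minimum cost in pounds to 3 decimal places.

Let x1 = kg of river sand, x2 = kg of GGBS, x3 = kg of natural pozzolan.
min 0.015x1 + 0.064x2 + 0.049x3 s.t.:
  0.03x1 + 1x2 + 1x3 ≥ 1.34   (fines)
  1x2 + 1x3 ≥ 2.74   (binder content)
  x1, x2, x3 ≥ 0.
The minimum-cost mix takes nothing from river sand, GGBS — only natural pozzolan. The binder content requirement is met with equality.
That vertex is x3 = 2.74.
Total cost: 0.049·2.74 = 0.13426.

£0.134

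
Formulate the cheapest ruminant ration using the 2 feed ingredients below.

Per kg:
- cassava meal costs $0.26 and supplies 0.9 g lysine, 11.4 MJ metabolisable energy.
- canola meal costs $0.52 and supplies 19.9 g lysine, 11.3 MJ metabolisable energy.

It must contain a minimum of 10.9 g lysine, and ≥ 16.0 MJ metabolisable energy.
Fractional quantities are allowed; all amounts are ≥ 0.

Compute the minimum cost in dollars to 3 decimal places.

$0.498

Let x1 = kg of cassava meal, x2 = kg of canola meal.
min 0.26x1 + 0.52x2 subject to:
  0.9x1 + 19.9x2 ≥ 10.9   (lysine)
  11.4x1 + 11.3x2 ≥ 16   (metabolisable energy)
  x1, x2 ≥ 0.
Both inputs are positive at the optimum. There the lysine and metabolisable energy constraints are tight.
So cassava meal = 0.901 kg, canola meal = 0.507 kg.
Total cost: 0.26·0.901 + 0.52·0.507 = 0.49790.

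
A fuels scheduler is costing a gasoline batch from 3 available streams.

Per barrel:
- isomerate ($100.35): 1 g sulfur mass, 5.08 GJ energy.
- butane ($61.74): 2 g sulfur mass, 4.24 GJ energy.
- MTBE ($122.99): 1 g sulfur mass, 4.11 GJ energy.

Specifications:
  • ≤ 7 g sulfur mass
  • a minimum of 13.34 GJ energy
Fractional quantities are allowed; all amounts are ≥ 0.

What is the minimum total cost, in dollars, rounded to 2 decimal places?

Treat it as an LP. Let x1 = barrels of isomerate, x2 = barrels of butane, x3 = barrels of MTBE.
Minimise 100.35x1 + 61.74x2 + 122.99x3 s.t.:
  1x1 + 2x2 + 1x3 ≤ 7   (sulfur mass)
  5.08x1 + 4.24x2 + 4.11x3 ≥ 13.34   (energy)
  x1, x2, x3 ≥ 0.
The minimum-cost mix takes nothing from isomerate, MTBE — only butane. The energy requirement is met with equality.
Optimal quantities: butane = 3.1462 barrels.
Total cost: 61.74·3.1462 = 194.2464.

$194.25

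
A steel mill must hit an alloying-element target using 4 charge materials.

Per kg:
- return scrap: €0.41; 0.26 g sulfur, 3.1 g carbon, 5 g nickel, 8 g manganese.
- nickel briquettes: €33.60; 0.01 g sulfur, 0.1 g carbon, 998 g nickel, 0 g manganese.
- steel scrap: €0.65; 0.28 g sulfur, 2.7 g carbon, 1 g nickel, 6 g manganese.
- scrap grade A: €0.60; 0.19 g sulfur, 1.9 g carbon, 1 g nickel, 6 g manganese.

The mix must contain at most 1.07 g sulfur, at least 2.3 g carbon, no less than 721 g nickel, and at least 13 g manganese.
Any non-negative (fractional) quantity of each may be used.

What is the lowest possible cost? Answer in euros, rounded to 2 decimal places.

Treat it as an LP. Let x1 = kg of return scrap, x2 = kg of nickel briquettes, x3 = kg of steel scrap, x4 = kg of scrap grade A.
Minimise 0.41x1 + 33.6x2 + 0.65x3 + 0.6x4 subject to:
  0.26x1 + 0.01x2 + 0.28x3 + 0.19x4 ≤ 1.07   (sulfur)
  3.1x1 + 0.1x2 + 2.7x3 + 1.9x4 ≥ 2.3   (carbon)
  5x1 + 998x2 + 1x3 + 1x4 ≥ 721   (nickel)
  8x1 + 6x3 + 6x4 ≥ 13   (manganese)
  x1, x2, x3, x4 ≥ 0.
The optimal basis is {return scrap, nickel briquettes}; steel scrap, scrap grade A drop out. Binding constraints: nickel and manganese.
Optimal quantities: return scrap = 1.625 kg, nickel briquettes = 0.7143 kg.
Cost = 0.41·1.625 + 33.6·0.7143 = 24.6667.

€24.67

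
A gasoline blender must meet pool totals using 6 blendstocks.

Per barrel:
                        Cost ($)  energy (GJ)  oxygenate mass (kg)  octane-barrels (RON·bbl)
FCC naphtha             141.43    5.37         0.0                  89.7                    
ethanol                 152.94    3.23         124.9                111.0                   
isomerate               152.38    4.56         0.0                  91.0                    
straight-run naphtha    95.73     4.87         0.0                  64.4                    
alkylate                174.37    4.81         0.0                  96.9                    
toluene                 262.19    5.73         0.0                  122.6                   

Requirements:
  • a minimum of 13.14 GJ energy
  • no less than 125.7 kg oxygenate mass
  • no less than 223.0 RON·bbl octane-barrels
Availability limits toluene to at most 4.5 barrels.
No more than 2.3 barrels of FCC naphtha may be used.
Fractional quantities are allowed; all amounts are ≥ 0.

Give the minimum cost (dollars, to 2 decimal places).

Set it up as a linear program. Let x1 = barrels of FCC naphtha, x2 = barrels of ethanol, x3 = barrels of isomerate, x4 = barrels of straight-run naphtha, x5 = barrels of alkylate, x6 = barrels of toluene.
Minimize 141.43x1 + 152.94x2 + 152.38x3 + 95.73x4 + 174.37x5 + 262.19x6 subject to:
  5.37x1 + 3.23x2 + 4.56x3 + 4.87x4 + 4.81x5 + 5.73x6 ≥ 13.14   (energy)
  124.9x2 ≥ 125.7   (oxygenate mass)
  89.7x1 + 111x2 + 91x3 + 64.4x4 + 96.9x5 + 122.6x6 ≥ 223   (octane-barrels)
  x6 ≤ 4.5
  x1 ≤ 2.3
  x1, x2, x3, x4, x5, x6 ≥ 0.
The cheapest feasible vertex uses only ethanol, straight-run naphtha; FCC naphtha, isomerate, alkylate, toluene are not used. Binding constraints: energy and oxygenate mass.
So ethanol = 1.006405 barrels, straight-run naphtha = 2.030659 barrels.
Total cost: 152.94·1.006405 + 95.73·2.030659 = 348.3146.

$348.31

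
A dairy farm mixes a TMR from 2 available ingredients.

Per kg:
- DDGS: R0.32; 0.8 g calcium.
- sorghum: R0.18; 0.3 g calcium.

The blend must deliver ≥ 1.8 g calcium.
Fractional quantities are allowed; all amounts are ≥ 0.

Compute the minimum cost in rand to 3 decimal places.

R0.720

Treat it as an LP. Let x1 = kg of DDGS, x2 = kg of sorghum.
min 0.32x1 + 0.18x2 s.t.:
  0.8x1 + 0.3x2 ≥ 1.8   (calcium)
  x1, x2 ≥ 0.
At the optimum only DDGS is positive (sorghum = 0). Binding constraint: calcium.
Optimal quantities: DDGS = 2.25 kg.
Objective = 0.32·2.25 = 0.72000.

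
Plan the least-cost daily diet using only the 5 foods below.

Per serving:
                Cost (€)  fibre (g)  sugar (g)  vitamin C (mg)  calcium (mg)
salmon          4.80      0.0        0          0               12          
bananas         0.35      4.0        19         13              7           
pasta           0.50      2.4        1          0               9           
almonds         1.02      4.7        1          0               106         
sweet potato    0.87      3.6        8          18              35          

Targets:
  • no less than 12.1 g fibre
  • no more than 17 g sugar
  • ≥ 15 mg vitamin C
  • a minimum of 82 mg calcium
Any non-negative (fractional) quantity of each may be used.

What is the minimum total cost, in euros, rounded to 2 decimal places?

Treat it as an LP. Let x1 = servings of salmon, x2 = servings of bananas, x3 = servings of pasta, x4 = servings of almonds, x5 = servings of sweet potato.
Minimize 4.8x1 + 0.35x2 + 0.5x3 + 1.02x4 + 0.87x5 subject to:
  4x2 + 2.4x3 + 4.7x4 + 3.6x5 ≥ 12.1   (fibre)
  19x2 + 1x3 + 1x4 + 8x5 ≤ 17   (sugar)
  13x2 + 18x5 ≥ 15   (vitamin C)
  12x1 + 7x2 + 9x3 + 106x4 + 35x5 ≥ 82   (calcium)
  x1, x2, x3, x4, x5 ≥ 0.
At the optimum only bananas, almonds, sweet potato are positive (salmon, pasta = 0). There the fibre, sugar, vitamin C constraints are tight.
Solving gives x2 = 0.6497, x4 = 1.743, x5 = 0.3641.
Cost = 0.35·0.6497 + 1.02·1.743 + 0.87·0.3641 = 2.3220.

€2.32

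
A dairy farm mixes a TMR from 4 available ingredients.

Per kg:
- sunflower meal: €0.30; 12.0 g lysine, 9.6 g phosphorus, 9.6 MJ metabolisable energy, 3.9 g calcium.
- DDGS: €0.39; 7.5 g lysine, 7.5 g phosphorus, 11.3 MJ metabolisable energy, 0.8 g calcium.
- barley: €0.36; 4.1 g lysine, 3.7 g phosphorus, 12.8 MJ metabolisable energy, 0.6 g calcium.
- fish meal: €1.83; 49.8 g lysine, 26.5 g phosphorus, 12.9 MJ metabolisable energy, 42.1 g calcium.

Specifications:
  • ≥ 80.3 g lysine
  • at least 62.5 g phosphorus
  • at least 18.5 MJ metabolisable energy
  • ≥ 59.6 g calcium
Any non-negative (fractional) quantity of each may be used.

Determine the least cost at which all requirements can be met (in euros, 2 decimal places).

€3.05

Let x1 = kg of sunflower meal, x2 = kg of DDGS, x3 = kg of barley, x4 = kg of fish meal.
Minimise 0.3x1 + 0.39x2 + 0.36x3 + 1.83x4 subject to:
  12x1 + 7.5x2 + 4.1x3 + 49.8x4 ≥ 80.3   (lysine)
  9.6x1 + 7.5x2 + 3.7x3 + 26.5x4 ≥ 62.5   (phosphorus)
  9.6x1 + 11.3x2 + 12.8x3 + 12.9x4 ≥ 18.5   (metabolisable energy)
  3.9x1 + 0.8x2 + 0.6x3 + 42.1x4 ≥ 59.6   (calcium)
  x1, x2, x3, x4 ≥ 0.
The minimum-cost mix takes nothing from DDGS, barley — only sunflower meal, fish meal. The phosphorus and calcium requirements are met with equality.
So sunflower meal = 3.497 kg, fish meal = 1.092 kg.
Total cost: 0.3·3.497 + 1.83·1.092 = 3.0475.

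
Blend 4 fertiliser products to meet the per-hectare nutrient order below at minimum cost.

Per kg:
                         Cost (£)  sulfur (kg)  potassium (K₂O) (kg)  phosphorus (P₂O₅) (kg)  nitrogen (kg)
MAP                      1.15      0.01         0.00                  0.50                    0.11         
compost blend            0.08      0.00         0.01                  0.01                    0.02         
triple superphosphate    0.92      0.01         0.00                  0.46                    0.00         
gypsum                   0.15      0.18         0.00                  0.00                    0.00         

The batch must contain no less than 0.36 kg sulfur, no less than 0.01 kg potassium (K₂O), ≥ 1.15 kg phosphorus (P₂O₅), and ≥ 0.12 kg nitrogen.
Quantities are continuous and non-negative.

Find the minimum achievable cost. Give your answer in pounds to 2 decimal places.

£2.78

Treat it as an LP. Let x1 = kg of MAP, x2 = kg of compost blend, x3 = kg of triple superphosphate, x4 = kg of gypsum.
Minimize 1.15x1 + 0.08x2 + 0.92x3 + 0.15x4 s.t.:
  0.01x1 + 0.01x3 + 0.18x4 ≥ 0.36   (sulfur)
  0.01x2 ≥ 0.01   (potassium (K₂O))
  0.5x1 + 0.01x2 + 0.46x3 ≥ 1.15   (phosphorus (P₂O₅))
  0.11x1 + 0.02x2 ≥ 0.12   (nitrogen)
  x1, x2, x3, x4 ≥ 0.
The optimal mix uses every input. Binding constraints: sulfur, potassium (K₂O), phosphorus (P₂O₅), nitrogen.
Optimal quantities: MAP = 0.9091 kg, compost blend = 1 kg, triple superphosphate = 1.49 kg, gypsum = 1.867 kg.
Cost = 1.15·0.9091 + 0.08·1 + 0.92·1.49 + 0.15·1.867 = 2.7763.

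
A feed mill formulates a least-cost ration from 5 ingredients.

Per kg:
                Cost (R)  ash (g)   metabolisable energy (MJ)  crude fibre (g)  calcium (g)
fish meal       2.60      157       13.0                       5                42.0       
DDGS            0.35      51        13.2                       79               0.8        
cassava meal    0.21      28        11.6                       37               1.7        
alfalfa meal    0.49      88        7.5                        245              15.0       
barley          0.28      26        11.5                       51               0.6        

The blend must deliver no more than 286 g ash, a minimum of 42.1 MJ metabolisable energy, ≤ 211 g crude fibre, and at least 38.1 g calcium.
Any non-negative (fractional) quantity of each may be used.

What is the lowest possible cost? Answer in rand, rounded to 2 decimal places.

This is a linear program. Let x1 = kg of fish meal, x2 = kg of DDGS, x3 = kg of cassava meal, x4 = kg of alfalfa meal, x5 = kg of barley.
Minimize 2.6x1 + 0.35x2 + 0.21x3 + 0.49x4 + 0.28x5 subject to:
  157x1 + 51x2 + 28x3 + 88x4 + 26x5 ≤ 286   (ash)
  13x1 + 13.2x2 + 11.6x3 + 7.5x4 + 11.5x5 ≥ 42.1   (metabolisable energy)
  5x1 + 79x2 + 37x3 + 245x4 + 51x5 ≤ 211   (crude fibre)
  42x1 + 0.8x2 + 1.7x3 + 15x4 + 0.6x5 ≥ 38.1   (calcium)
  x1, x2, x3, x4, x5 ≥ 0.
At the optimum only fish meal, cassava meal, alfalfa meal are positive (DDGS, barley = 0). The metabolisable energy, crude fibre, calcium requirements are met with equality.
So fish meal = 0.6395 kg, cassava meal = 2.62 kg, alfalfa meal = 0.4525 kg.
Total cost: 2.6·0.6395 + 0.21·2.62 + 0.49·0.4525 = 2.4346.

R2.43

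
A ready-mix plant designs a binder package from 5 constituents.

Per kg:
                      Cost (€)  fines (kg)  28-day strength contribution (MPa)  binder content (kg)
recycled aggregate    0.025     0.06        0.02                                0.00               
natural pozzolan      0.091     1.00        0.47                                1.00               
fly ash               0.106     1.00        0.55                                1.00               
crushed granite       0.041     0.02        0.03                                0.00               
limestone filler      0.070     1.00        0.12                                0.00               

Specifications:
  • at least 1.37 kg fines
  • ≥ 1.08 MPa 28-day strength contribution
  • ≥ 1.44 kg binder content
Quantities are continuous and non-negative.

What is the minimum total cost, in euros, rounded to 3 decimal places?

€0.208

Set it up as a linear program. Let x1 = kg of recycled aggregate, x2 = kg of natural pozzolan, x3 = kg of fly ash, x4 = kg of crushed granite, x5 = kg of limestone filler.
Minimize 0.025x1 + 0.091x2 + 0.106x3 + 0.041x4 + 0.07x5 subject to:
  0.06x1 + 1x2 + 1x3 + 0.02x4 + 1x5 ≥ 1.37   (fines)
  0.02x1 + 0.47x2 + 0.55x3 + 0.03x4 + 0.12x5 ≥ 1.08   (28-day strength contribution)
  1x2 + 1x3 ≥ 1.44   (binder content)
  x1, x2, x3, x4, x5 ≥ 0.
The cheapest feasible vertex uses only fly ash; recycled aggregate, natural pozzolan, crushed granite, limestone filler are not used. The 28-day strength contribution requirement is met with equality.
That vertex is x3 = 1.964.
Hence cost = 0.106·1.964 = €0.20818.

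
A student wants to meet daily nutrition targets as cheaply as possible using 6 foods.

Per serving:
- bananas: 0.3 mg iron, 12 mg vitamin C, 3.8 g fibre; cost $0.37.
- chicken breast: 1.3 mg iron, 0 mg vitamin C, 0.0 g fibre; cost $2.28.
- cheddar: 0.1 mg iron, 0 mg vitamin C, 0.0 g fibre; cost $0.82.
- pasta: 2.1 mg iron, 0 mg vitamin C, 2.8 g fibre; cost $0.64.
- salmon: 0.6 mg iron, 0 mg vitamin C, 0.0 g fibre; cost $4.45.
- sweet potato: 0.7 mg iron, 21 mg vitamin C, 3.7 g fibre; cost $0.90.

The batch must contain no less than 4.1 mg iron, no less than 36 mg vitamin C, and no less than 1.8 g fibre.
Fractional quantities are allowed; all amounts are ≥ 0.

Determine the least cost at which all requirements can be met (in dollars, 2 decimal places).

Let x1 = servings of bananas, x2 = servings of chicken breast, x3 = servings of cheddar, x4 = servings of pasta, x5 = servings of salmon, x6 = servings of sweet potato.
min 0.37x1 + 2.28x2 + 0.82x3 + 0.64x4 + 4.45x5 + 0.9x6 s.t.:
  0.3x1 + 1.3x2 + 0.1x3 + 2.1x4 + 0.6x5 + 0.7x6 ≥ 4.1   (iron)
  12x1 + 21x6 ≥ 36   (vitamin C)
  3.8x1 + 2.8x4 + 3.7x6 ≥ 1.8   (fibre)
  x1, x2, x3, x4, x5, x6 ≥ 0.
The optimal basis is {bananas, pasta}; chicken breast, cheddar, salmon, sweet potato drop out. Binding constraints: iron and vitamin C.
That vertex is x1 = 3, x4 = 1.524.
Total cost: 0.37·3 + 0.64·1.524 = 2.0854.

$2.09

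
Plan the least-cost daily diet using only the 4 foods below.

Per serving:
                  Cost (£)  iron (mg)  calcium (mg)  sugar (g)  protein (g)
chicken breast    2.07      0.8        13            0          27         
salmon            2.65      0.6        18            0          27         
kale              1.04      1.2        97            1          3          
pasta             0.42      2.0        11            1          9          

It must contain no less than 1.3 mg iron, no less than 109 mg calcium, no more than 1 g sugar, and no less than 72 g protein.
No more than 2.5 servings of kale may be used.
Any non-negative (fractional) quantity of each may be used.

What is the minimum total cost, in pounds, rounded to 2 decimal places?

£6.07

Let x1 = servings of chicken breast, x2 = servings of salmon, x3 = servings of kale, x4 = servings of pasta.
Minimize 2.07x1 + 2.65x2 + 1.04x3 + 0.42x4 subject to:
  0.8x1 + 0.6x2 + 1.2x3 + 2x4 ≥ 1.3   (iron)
  13x1 + 18x2 + 97x3 + 11x4 ≥ 109   (calcium)
  1x3 + 1x4 ≤ 1   (sugar)
  27x1 + 27x2 + 3x3 + 9x4 ≥ 72   (protein)
  x3 ≤ 2.5
  x1, x2, x3, x4 ≥ 0.
The minimum-cost mix takes nothing from salmon — only chicken breast, kale, pasta. The calcium, sugar, protein requirements are met with equality.
Optimal quantities: chicken breast = 2.502 servings, kale = 0.7613 servings, pasta = 0.2388 servings.
Cost = 2.07·2.502 + 1.04·0.7613 + 0.42·0.2388 = 6.0712.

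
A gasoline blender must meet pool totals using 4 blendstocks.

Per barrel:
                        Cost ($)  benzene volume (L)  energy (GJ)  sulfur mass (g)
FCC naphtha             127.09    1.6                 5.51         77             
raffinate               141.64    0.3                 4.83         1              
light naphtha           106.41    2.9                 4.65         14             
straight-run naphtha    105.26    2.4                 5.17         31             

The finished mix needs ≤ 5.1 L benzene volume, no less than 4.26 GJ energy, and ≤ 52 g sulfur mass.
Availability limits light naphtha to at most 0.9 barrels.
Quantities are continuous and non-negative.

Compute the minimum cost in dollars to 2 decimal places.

$86.73

This is a linear program. Let x1 = barrels of FCC naphtha, x2 = barrels of raffinate, x3 = barrels of light naphtha, x4 = barrels of straight-run naphtha.
min 127.09x1 + 141.64x2 + 106.41x3 + 105.26x4 subject to:
  1.6x1 + 0.3x2 + 2.9x3 + 2.4x4 ≤ 5.1   (benzene volume)
  5.51x1 + 4.83x2 + 4.65x3 + 5.17x4 ≥ 4.26   (energy)
  77x1 + 1x2 + 14x3 + 31x4 ≤ 52   (sulfur mass)
  x3 ≤ 0.9
  x1, x2, x3, x4 ≥ 0.
At the optimum only straight-run naphtha is positive (FCC naphtha, raffinate, light naphtha = 0). There the energy constraint is tight.
Optimal quantities: straight-run naphtha = 0.824 barrels.
Total cost: 105.26·0.824 = 86.7342.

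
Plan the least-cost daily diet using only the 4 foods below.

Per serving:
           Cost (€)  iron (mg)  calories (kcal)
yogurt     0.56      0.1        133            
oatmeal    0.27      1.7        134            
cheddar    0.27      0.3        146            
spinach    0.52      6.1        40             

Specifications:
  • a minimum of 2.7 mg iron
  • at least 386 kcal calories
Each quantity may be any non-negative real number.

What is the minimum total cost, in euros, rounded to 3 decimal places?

Treat it as an LP. Let x1 = servings of yogurt, x2 = servings of oatmeal, x3 = servings of cheddar, x4 = servings of spinach.
Minimise 0.56x1 + 0.27x2 + 0.27x3 + 0.52x4 s.t.:
  0.1x1 + 1.7x2 + 0.3x3 + 6.1x4 ≥ 2.7   (iron)
  133x1 + 134x2 + 146x3 + 40x4 ≥ 386   (calories)
  x1, x2, x3, x4 ≥ 0.
The optimal basis is {oatmeal, cheddar}; yogurt, spinach drop out. Binding constraints: iron and calories.
Optimal quantities: oatmeal = 1.3385 servings, cheddar = 1.4154 servings.
Objective = 0.27·1.3385 + 0.27·1.4154 = 0.74355.

€0.744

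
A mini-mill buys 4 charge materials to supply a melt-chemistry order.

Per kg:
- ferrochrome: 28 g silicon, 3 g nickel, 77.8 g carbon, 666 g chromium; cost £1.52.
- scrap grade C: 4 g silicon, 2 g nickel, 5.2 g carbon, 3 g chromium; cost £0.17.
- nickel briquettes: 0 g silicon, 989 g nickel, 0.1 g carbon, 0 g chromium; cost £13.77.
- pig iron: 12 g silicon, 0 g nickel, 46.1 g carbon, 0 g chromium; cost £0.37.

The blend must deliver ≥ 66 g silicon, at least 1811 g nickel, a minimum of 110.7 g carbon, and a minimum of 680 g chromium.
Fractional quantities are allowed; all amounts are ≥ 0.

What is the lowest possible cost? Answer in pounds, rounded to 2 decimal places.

Set it up as a linear program. Let x1 = kg of ferrochrome, x2 = kg of scrap grade C, x3 = kg of nickel briquettes, x4 = kg of pig iron.
Minimize 1.52x1 + 0.17x2 + 13.77x3 + 0.37x4 subject to:
  28x1 + 4x2 + 12x4 ≥ 66   (silicon)
  3x1 + 2x2 + 989x3 ≥ 1811   (nickel)
  77.8x1 + 5.2x2 + 0.1x3 + 46.1x4 ≥ 110.7   (carbon)
  666x1 + 3x2 ≥ 680   (chromium)
  x1, x2, x3, x4 ≥ 0.
At the optimum only ferrochrome, nickel briquettes, pig iron are positive (scrap grade C = 0). The silicon, nickel, chromium requirements are met with equality.
Optimal quantities: ferrochrome = 1.021 kg, nickel briquettes = 1.828 kg, pig iron = 3.118 kg.
Hence cost = 1.52·1.021 + 13.77·1.828 + 0.37·3.118 = £27.8771.

£27.88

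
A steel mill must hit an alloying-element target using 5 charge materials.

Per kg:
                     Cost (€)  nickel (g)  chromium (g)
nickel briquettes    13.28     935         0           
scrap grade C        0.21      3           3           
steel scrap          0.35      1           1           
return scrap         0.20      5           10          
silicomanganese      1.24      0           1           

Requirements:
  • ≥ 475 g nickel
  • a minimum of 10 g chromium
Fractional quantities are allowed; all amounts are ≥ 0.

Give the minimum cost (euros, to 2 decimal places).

This is a linear program. Let x1 = kg of nickel briquettes, x2 = kg of scrap grade C, x3 = kg of steel scrap, x4 = kg of return scrap, x5 = kg of silicomanganese.
Minimise 13.28x1 + 0.21x2 + 0.35x3 + 0.2x4 + 1.24x5 s.t.:
  935x1 + 3x2 + 1x3 + 5x4 ≥ 475   (nickel)
  3x2 + 1x3 + 10x4 + 1x5 ≥ 10   (chromium)
  x1, x2, x3, x4, x5 ≥ 0.
The minimum-cost mix takes nothing from scrap grade C, steel scrap, silicomanganese — only nickel briquettes, return scrap. The nickel and chromium requirements are met with equality.
So nickel briquettes = 0.5027 kg, return scrap = 1 kg.
Cost = 13.28·0.5027 + 0.2·1 = 6.8759.

€6.88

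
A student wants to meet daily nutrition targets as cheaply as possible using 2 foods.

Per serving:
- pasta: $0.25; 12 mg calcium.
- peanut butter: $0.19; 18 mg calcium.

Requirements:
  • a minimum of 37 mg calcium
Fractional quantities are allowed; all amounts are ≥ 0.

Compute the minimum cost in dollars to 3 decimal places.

$0.391

Treat it as an LP. Let x1 = servings of pasta, x2 = servings of peanut butter.
Minimize 0.25x1 + 0.19x2 s.t.:
  12x1 + 18x2 ≥ 37   (calcium)
  x1, x2 ≥ 0.
The cheapest feasible vertex uses only peanut butter; pasta is not used. The calcium requirement is met with equality.
So peanut butter = 2.056 servings.
Total cost: 0.19·2.056 = 0.39064.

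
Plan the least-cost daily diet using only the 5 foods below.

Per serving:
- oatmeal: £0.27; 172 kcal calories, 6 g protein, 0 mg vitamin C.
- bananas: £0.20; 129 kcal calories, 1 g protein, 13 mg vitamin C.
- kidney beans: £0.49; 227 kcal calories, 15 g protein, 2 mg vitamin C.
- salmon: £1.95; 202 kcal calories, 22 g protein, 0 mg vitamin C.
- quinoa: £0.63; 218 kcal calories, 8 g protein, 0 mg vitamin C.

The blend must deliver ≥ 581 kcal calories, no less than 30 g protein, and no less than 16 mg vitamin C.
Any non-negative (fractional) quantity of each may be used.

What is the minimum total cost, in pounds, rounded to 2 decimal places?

£1.16

Let x1 = servings of oatmeal, x2 = servings of bananas, x3 = servings of kidney beans, x4 = servings of salmon, x5 = servings of quinoa.
Minimise 0.27x1 + 0.2x2 + 0.49x3 + 1.95x4 + 0.63x5 s.t.:
  172x1 + 129x2 + 227x3 + 202x4 + 218x5 ≥ 581   (calories)
  6x1 + 1x2 + 15x3 + 22x4 + 8x5 ≥ 30   (protein)
  13x2 + 2x3 ≥ 16   (vitamin C)
  x1, x2, x3, x4, x5 ≥ 0.
At the optimum only oatmeal, bananas, kidney beans are positive (salmon, quinoa = 0). The calories, protein, vitamin C requirements are met with equality.
Optimal quantities: oatmeal = 0.2356 servings, bananas = 0.9473 servings, kidney beans = 1.843 servings.
Cost = 0.27·0.2356 + 0.2·0.9473 + 0.49·1.843 = 1.1561.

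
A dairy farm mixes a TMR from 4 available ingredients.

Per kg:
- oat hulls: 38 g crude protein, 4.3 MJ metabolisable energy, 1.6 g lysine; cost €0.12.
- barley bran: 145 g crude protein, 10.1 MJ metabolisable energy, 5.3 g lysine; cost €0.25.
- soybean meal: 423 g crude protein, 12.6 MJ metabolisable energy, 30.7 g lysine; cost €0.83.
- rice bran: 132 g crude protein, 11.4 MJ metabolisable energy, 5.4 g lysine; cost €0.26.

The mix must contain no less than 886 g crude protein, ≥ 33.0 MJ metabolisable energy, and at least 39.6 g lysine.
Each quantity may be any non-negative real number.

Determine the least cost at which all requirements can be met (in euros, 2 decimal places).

€1.58

Let x1 = kg of oat hulls, x2 = kg of barley bran, x3 = kg of soybean meal, x4 = kg of rice bran.
Minimise 0.12x1 + 0.25x2 + 0.83x3 + 0.26x4 s.t.:
  38x1 + 145x2 + 423x3 + 132x4 ≥ 886   (crude protein)
  4.3x1 + 10.1x2 + 12.6x3 + 11.4x4 ≥ 33   (metabolisable energy)
  1.6x1 + 5.3x2 + 30.7x3 + 5.4x4 ≥ 39.6   (lysine)
  x1, x2, x3, x4 ≥ 0.
At the optimum only barley bran, soybean meal are positive (oat hulls, rice bran = 0). There the crude protein and lysine constraints are tight.
That vertex is x2 = 4.729, x3 = 0.4735.
Total cost: 0.25·4.729 + 0.83·0.4735 = 1.5753.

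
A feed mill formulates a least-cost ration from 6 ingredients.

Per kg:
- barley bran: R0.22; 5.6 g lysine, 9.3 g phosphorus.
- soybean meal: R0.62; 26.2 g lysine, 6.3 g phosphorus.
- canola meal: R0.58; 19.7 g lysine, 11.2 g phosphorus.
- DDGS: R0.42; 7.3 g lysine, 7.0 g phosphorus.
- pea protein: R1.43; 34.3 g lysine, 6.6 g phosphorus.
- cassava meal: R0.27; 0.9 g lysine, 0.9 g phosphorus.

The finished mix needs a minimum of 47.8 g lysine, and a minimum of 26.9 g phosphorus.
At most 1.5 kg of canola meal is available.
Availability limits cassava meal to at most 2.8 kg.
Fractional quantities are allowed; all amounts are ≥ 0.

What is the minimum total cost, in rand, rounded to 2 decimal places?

R1.30

Treat it as an LP. Let x1 = kg of barley bran, x2 = kg of soybean meal, x3 = kg of canola meal, x4 = kg of DDGS, x5 = kg of pea protein, x6 = kg of cassava meal.
min 0.22x1 + 0.62x2 + 0.58x3 + 0.42x4 + 1.43x5 + 0.27x6 s.t.:
  5.6x1 + 26.2x2 + 19.7x3 + 7.3x4 + 34.3x5 + 0.9x6 ≥ 47.8   (lysine)
  9.3x1 + 6.3x2 + 11.2x3 + 7x4 + 6.6x5 + 0.9x6 ≥ 26.9   (phosphorus)
  x3 ≤ 1.5
  x6 ≤ 2.8
  x1, x2, x3, x4, x5, x6 ≥ 0.
The optimal basis is {barley bran, soybean meal}; canola meal, DDGS, pea protein, cassava meal drop out. The lysine and phosphorus requirements are met with equality.
Optimal quantities: barley bran = 1.937 kg, soybean meal = 1.41 kg.
Cost = 0.22·1.937 + 0.62·1.41 = 1.3003.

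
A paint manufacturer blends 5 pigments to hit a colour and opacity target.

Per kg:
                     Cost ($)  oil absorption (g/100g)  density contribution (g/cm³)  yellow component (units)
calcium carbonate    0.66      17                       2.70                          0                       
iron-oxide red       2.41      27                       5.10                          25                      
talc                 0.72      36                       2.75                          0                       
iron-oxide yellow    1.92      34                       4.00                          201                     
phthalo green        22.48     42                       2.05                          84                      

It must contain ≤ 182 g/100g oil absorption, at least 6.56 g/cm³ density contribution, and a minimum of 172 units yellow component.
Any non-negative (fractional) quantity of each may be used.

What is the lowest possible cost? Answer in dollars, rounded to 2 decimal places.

Let x1 = kg of calcium carbonate, x2 = kg of iron-oxide red, x3 = kg of talc, x4 = kg of iron-oxide yellow, x5 = kg of phthalo green.
Minimize 0.66x1 + 2.41x2 + 0.72x3 + 1.92x4 + 22.48x5 subject to:
  17x1 + 27x2 + 36x3 + 34x4 + 42x5 ≤ 182   (oil absorption)
  2.7x1 + 5.1x2 + 2.75x3 + 4x4 + 2.05x5 ≥ 6.56   (density contribution)
  25x2 + 201x4 + 84x5 ≥ 172   (yellow component)
  x1, x2, x3, x4, x5 ≥ 0.
The cheapest feasible vertex uses only calcium carbonate, iron-oxide yellow; iron-oxide red, talc, phthalo green are not used. The density contribution and yellow component requirements are met with equality.
So calcium carbonate = 1.162 kg, iron-oxide yellow = 0.8557 kg.
Cost = 0.66·1.162 + 1.92·0.8557 = 2.4099.

$2.41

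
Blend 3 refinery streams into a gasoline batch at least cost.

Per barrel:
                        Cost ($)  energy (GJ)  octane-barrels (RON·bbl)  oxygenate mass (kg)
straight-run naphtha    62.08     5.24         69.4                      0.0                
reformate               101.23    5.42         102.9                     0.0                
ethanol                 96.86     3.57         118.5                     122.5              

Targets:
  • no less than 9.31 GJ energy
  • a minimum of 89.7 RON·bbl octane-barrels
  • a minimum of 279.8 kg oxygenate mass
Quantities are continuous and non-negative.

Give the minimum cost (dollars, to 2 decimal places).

$234.93

Let x1 = barrels of straight-run naphtha, x2 = barrels of reformate, x3 = barrels of ethanol.
Minimize 62.08x1 + 101.23x2 + 96.86x3 subject to:
  5.24x1 + 5.42x2 + 3.57x3 ≥ 9.31   (energy)
  69.4x1 + 102.9x2 + 118.5x3 ≥ 89.7   (octane-barrels)
  122.5x3 ≥ 279.8   (oxygenate mass)
  x1, x2, x3 ≥ 0.
The optimal basis is {straight-run naphtha, ethanol}; reformate drops out. Binding constraints: energy and oxygenate mass.
That vertex is x1 = 0.22058, x3 = 2.2841.
Cost = 62.08·0.22058 + 96.86·2.2841 = 234.9315.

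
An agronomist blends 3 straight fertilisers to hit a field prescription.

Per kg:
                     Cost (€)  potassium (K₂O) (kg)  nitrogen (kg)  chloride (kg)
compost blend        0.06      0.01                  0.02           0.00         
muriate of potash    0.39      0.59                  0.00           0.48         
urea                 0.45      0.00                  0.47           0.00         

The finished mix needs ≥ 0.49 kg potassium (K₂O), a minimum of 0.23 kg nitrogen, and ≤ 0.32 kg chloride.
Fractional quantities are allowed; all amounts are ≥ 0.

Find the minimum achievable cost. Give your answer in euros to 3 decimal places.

This is a linear program. Let x1 = kg of compost blend, x2 = kg of muriate of potash, x3 = kg of urea.
min 0.06x1 + 0.39x2 + 0.45x3 subject to:
  0.01x1 + 0.59x2 ≥ 0.49   (potassium (K₂O))
  0.02x1 + 0.47x3 ≥ 0.23   (nitrogen)
  0.48x2 ≤ 0.32   (chloride)
  x1, x2, x3 ≥ 0.
The optimal mix uses every input. Binding constraints: potassium (K₂O), nitrogen, chloride.
Optimal quantities: compost blend = 9.667 kg, muriate of potash = 0.6667 kg, urea = 0.07801 kg.
Total cost: 0.06·9.667 + 0.39·0.6667 + 0.45·0.07801 = 0.87514.

€0.875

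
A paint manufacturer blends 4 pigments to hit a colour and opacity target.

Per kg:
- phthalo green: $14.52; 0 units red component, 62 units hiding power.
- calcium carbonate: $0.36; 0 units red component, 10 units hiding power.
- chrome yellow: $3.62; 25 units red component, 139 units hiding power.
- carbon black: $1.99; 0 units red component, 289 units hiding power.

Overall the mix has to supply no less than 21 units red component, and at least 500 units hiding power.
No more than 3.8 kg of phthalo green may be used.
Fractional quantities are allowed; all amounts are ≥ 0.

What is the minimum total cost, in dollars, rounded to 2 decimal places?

Let x1 = kg of phthalo green, x2 = kg of calcium carbonate, x3 = kg of chrome yellow, x4 = kg of carbon black.
Minimise 14.52x1 + 0.36x2 + 3.62x3 + 1.99x4 with:
  25x3 ≥ 21   (red component)
  62x1 + 10x2 + 139x3 + 289x4 ≥ 500   (hiding power)
  x1 ≤ 3.8
  x1, x2, x3, x4 ≥ 0.
The minimum-cost mix takes nothing from phthalo green, calcium carbonate — only chrome yellow, carbon black. There the red component and hiding power constraints are tight.
Optimal quantities: chrome yellow = 0.84 kg, carbon black = 1.326 kg.
Total cost: 3.62·0.84 + 1.99·1.326 = 5.6795.

$5.68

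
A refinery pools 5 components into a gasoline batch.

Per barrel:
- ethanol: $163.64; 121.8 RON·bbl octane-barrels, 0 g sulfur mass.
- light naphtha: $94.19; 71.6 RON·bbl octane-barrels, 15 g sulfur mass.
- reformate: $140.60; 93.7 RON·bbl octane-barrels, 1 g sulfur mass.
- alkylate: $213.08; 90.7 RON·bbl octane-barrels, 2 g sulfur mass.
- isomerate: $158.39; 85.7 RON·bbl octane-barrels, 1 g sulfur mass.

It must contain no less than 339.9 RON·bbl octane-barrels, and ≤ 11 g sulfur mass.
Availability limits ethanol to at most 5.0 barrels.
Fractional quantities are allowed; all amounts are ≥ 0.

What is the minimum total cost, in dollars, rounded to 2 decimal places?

$455.19

Let x1 = barrels of ethanol, x2 = barrels of light naphtha, x3 = barrels of reformate, x4 = barrels of alkylate, x5 = barrels of isomerate.
Minimise 163.64x1 + 94.19x2 + 140.6x3 + 213.08x4 + 158.39x5 s.t.:
  121.8x1 + 71.6x2 + 93.7x3 + 90.7x4 + 85.7x5 ≥ 339.9   (octane-barrels)
  15x2 + 1x3 + 2x4 + 1x5 ≤ 11   (sulfur mass)
  x1 ≤ 5
  x1, x2, x3, x4, x5 ≥ 0.
At the optimum only ethanol, light naphtha are positive (reformate, alkylate, isomerate = 0). There the octane-barrels and sulfur mass constraints are tight.
Solving gives x1 = 2.35955, x2 = 0.733333.
Cost = 163.64·2.35955 + 94.19·0.733333 = 455.1894.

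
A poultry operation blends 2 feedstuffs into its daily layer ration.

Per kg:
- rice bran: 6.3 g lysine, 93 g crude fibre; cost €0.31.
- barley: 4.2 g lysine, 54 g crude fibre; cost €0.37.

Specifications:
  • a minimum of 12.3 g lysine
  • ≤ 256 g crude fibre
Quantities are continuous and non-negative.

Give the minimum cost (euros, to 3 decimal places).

€0.605

Treat it as an LP. Let x1 = kg of rice bran, x2 = kg of barley.
min 0.31x1 + 0.37x2 with:
  6.3x1 + 4.2x2 ≥ 12.3   (lysine)
  93x1 + 54x2 ≤ 256   (crude fibre)
  x1, x2 ≥ 0.
The optimal basis is {rice bran}; barley drops out. There the lysine constraint is tight.
So rice bran = 1.952 kg.
Total cost: 0.31·1.952 = 0.60512.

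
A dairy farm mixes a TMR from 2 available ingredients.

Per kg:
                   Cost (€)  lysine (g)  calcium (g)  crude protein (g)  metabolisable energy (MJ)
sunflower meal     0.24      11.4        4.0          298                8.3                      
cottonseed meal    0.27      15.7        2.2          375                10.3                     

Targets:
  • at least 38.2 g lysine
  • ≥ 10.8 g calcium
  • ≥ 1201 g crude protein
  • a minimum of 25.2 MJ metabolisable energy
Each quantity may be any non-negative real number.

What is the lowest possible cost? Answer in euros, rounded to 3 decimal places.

Let x1 = kg of sunflower meal, x2 = kg of cottonseed meal.
Minimize 0.24x1 + 0.27x2 subject to:
  11.4x1 + 15.7x2 ≥ 38.2   (lysine)
  4x1 + 2.2x2 ≥ 10.8   (calcium)
  298x1 + 375x2 ≥ 1201   (crude protein)
  8.3x1 + 10.3x2 ≥ 25.2   (metabolisable energy)
  x1, x2 ≥ 0.
Both inputs are positive at the optimum. The calcium and crude protein requirements are met with equality.
That vertex is x1 = 1.667, x2 = 1.878.
Objective = 0.24·1.667 + 0.27·1.878 = 0.90714.

€0.907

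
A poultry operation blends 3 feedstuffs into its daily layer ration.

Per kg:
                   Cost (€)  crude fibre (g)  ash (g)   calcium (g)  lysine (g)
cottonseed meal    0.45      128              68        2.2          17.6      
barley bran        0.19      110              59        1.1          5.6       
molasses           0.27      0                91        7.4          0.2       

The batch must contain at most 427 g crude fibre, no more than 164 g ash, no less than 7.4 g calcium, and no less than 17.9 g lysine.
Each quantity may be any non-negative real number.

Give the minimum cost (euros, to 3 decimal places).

Let x1 = kg of cottonseed meal, x2 = kg of barley bran, x3 = kg of molasses.
min 0.45x1 + 0.19x2 + 0.27x3 with:
  128x1 + 110x2 ≤ 427   (crude fibre)
  68x1 + 59x2 + 91x3 ≤ 164   (ash)
  2.2x1 + 1.1x2 + 7.4x3 ≥ 7.4   (calcium)
  17.6x1 + 5.6x2 + 0.2x3 ≥ 17.9   (lysine)
  x1, x2, x3 ≥ 0.
The cheapest feasible vertex uses only cottonseed meal, molasses; barley bran is not used. There the calcium and lysine constraints are tight.
That vertex is x1 = 1.009, x3 = 0.7.
Hence cost = 0.45·1.009 + 0.27·0.7 = €0.64305.

€0.643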